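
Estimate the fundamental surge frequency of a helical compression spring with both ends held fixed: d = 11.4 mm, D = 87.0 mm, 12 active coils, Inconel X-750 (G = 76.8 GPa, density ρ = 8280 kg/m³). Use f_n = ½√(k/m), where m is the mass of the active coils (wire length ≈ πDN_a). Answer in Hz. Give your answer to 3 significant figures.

43.0 Hz

k = Gd⁴/(8D³N_a) = (76.8×10³)(11.4⁴)/(8·87.0³·12) = 20.519 N/mm = 20519 N/m
Wire length L = πDN_a = π·87.0·12 = 3279.8 mm
m = ρ·(πd²/4)·L = 8280 × 102.07×10⁻⁶ m² × 3.2798 m = 2.7719 kg
f_n = ½√(k/m) = 0.5·√(20519/2.7719) = 0.5·√(7402.4) = 43.019 Hz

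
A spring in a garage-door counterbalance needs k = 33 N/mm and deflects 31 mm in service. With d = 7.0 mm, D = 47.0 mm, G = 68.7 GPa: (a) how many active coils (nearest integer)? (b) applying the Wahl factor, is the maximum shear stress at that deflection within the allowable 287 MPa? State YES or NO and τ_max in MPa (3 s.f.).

N_a = Gd⁴/(8D³k) = (68.7×10³)(7.0⁴)/(8·47.0³·33) = 6.018 → N_a = 6
Actual rate k = Gd⁴/(8D³·6) = 33.099 N/mm
Working load F = kδ = 33.099·31 = 1026.1 N
C = 47.0/7.0 = 6.7143; K_W = (4C−1)/(4C−4)+0.615/C = 1.2228
τ_max = K_W·8FD/(πd³) = 1.2228·358.03 = 437.82 MPa
τ_max > 287 MPa → exceeds allowable

(a) 6 coils; (b) NO, τ_max = 438 MPa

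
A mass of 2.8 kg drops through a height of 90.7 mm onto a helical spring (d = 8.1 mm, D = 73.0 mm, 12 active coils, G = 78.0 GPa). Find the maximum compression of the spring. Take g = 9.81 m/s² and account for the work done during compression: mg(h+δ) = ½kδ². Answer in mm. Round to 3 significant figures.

26.8 mm

k = Gd⁴/(8D³N_a) = (78.0×10³)(8.1⁴)/(8·73.0³·12) = 8.9907 N/mm
W = mg = 2.8 × 9.81 = 27.468 N
½kδ² − Wδ − Wh = 0 → δ = (W + √(W² + 2kWh))/k
δ = (27.468 + √(754.49 + 44798.1))/8.9907 = (27.468 + 213.43)/8.9907 = 26.794 mm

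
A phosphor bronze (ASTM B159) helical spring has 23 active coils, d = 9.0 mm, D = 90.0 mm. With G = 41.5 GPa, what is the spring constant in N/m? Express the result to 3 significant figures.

2030 N/m

k = Gd⁴/(8D³N_a) = (41.5×10³ × 9.0⁴) / (8 × 90.0³ × 23)
  = 2.72282e+08 / 1.34136e+08 = 2.0299 N/mm = 2029.9 N/m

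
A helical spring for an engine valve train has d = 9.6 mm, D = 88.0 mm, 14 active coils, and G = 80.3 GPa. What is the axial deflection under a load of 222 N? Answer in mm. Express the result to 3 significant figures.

24.8 mm

k = Gd⁴/(8D³N_a) = (80.3×10³)(9.6⁴)/(8·88.0³·14) = 8.9358 N/mm
δ = F/k = 222 / 8.9358 = 24.844 mm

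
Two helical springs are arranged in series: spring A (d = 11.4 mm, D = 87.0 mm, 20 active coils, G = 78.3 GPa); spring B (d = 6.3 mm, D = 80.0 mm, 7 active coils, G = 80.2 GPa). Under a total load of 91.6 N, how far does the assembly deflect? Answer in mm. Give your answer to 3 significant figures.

k_A = Gd⁴/(8D³N_a) = (78.3×10³)(11.4⁴)/(8·87.0³·20) = 12.552 N/mm
k_B = Gd⁴/(8D³N_a) = (80.2×10³)(6.3⁴)/(8·80.0³·7) = 4.4063 N/mm
Series: 1/k_eq = 1/12.552 + 1/4.4063 = 0.30662; k_eq = 3.2614 N/mm
δ = F/k_eq = 91.6/3.2614 = 28.086 mm

28.1 mm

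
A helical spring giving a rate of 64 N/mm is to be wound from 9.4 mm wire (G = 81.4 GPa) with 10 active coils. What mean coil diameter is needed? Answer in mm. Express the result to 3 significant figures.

D = (Gd⁴/(8N_a·k))^(1/3) = (81.4×10³·9.4⁴/(8·10·64))^(1/3)
  = (124127)^(1/3) = 49.8833 mm

49.9 mm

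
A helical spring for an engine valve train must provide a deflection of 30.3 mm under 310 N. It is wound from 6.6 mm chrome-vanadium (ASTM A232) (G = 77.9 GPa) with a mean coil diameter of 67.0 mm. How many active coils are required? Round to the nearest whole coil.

6

Required rate k = F/δ = 310/30.3 = 10.231 N/mm
N_a = Gd⁴/(8D³k) = (77.9×10³ × 6.6⁴)/(8 × 67.0³ × 10.231)
    = 1.47813e+08 / 2.46169e+07 = 6.005 → 6 coils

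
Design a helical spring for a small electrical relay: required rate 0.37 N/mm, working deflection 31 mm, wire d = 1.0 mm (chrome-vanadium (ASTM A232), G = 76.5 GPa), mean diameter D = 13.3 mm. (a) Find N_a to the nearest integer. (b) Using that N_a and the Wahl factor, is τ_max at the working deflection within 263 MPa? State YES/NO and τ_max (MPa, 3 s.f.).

N_a = Gd⁴/(8D³k) = (76.5×10³)(1.0⁴)/(8·13.3³·0.37) = 10.99 → N_a = 11
Actual rate k = Gd⁴/(8D³·11) = 0.36951 N/mm
Working load F = kδ = 0.36951·31 = 11.455 N
C = 13.3/1.0 = 13.3000; K_W = (4C−1)/(4C−4)+0.615/C = 1.1072
τ_max = K_W·8FD/(πd³) = 1.1072·387.95 = 429.55 MPa
τ_max > 263 MPa → exceeds allowable

(a) 11 coils; (b) NO, τ_max = 430 MPa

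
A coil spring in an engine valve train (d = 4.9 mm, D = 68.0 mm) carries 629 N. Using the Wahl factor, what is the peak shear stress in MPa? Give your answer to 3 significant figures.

1020 MPa

Spring index C = D/d = 68.0/4.9 = 13.8776
K_W = (4C−1)/(4C−4) + 0.615/C = 54.510/51.510 + 0.0443 = 1.1026
τ₀ = 8FD/(πd³) = 8·629·68.0/(π·4.9³) = 342176/369.61 = 925.79 MPa
τ_max = K·τ₀ = 1.1026 × 925.79 = 1020.7 MPa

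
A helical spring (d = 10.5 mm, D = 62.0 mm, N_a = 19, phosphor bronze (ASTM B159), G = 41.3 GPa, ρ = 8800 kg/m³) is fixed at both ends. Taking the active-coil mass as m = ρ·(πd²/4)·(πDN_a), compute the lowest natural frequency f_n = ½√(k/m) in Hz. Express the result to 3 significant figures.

k = Gd⁴/(8D³N_a) = (41.3×10³)(10.5⁴)/(8·62.0³·19) = 13.858 N/mm = 13858 N/m
Wire length L = πDN_a = π·62.0·19 = 3700.8 mm
m = ρ·(πd²/4)·L = 8800 × 86.59×10⁻⁶ m² × 3.7008 m = 2.82 kg
f_n = ½√(k/m) = 0.5·√(13858/2.82) = 0.5·√(4914.1) = 35.05 Hz

35.1 Hz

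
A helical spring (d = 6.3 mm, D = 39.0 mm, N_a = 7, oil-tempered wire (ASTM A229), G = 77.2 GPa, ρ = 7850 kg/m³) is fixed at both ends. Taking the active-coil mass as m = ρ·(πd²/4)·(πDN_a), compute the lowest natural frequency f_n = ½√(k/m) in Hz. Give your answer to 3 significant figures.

k = Gd⁴/(8D³N_a) = (77.2×10³)(6.3⁴)/(8·39.0³·7) = 36.61 N/mm = 36610 N/m
Wire length L = πDN_a = π·39.0·7 = 857.65 mm
m = ρ·(πd²/4)·L = 7850 × 31.172×10⁻⁶ m² × 0.85765 m = 0.20987 kg
f_n = ½√(k/m) = 0.5·√(36610/0.20987) = 0.5·√(1.7444e+05) = 208.83 Hz

209 Hz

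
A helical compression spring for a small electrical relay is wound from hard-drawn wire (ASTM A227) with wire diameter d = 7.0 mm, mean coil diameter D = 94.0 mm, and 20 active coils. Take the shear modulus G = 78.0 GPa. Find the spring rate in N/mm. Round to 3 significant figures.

k = Gd⁴/(8D³N_a) = (78.0×10³ × 7.0⁴) / (8 × 94.0³ × 20)
  = 1.87278e+08 / 1.32893e+08 = 1.4092 N/mm

1.41 N/mm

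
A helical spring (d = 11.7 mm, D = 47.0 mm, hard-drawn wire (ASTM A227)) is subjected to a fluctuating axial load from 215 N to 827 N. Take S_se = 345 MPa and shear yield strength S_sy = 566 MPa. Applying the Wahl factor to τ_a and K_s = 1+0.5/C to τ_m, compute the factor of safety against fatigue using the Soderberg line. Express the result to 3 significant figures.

5.87

C = D/d = 47.0/11.7 = 4.0171; K_W = (4C−1)/(4C−4)+0.615/C = 1.4017; K_s = 1+0.5/C = 1.1245
F_a = (F_max−F_min)/2 = 306 N; F_m = (F_max+F_min)/2 = 521 N
τ_a = K_W·8F_aD/(πd³) = 1.4017 × 22.867 = 32.052 MPa
τ_m = K_s·8F_mD/(πd³) = 1.1245 × 38.933 = 43.779 MPa
Soderberg: 1/n_f = τ_a/S_se + τ_m/S_sy = 32.052/345 + 43.779/566 = 0.09290 + 0.07735 = 0.17025
n_f = 1/0.17025 = 5.874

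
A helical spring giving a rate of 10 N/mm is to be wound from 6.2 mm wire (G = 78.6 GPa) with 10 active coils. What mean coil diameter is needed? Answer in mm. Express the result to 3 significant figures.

D = (Gd⁴/(8N_a·k))^(1/3) = (78.6×10³·6.2⁴/(8·10·10))^(1/3)
  = (145178)^(1/3) = 52.5573 mm

52.6 mm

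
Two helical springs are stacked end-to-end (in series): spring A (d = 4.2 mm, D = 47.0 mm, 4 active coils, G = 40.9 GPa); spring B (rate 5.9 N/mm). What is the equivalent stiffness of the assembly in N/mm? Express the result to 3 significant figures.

2.32 N/mm

k_A = Gd⁴/(8D³N_a) = (40.9×10³)(4.2⁴)/(8·47.0³·4) = 3.8307 N/mm
Series: 1/k_eq = 1/3.8307 + 1/5.9 = 0.43054; k_eq = 2.3227 N/mm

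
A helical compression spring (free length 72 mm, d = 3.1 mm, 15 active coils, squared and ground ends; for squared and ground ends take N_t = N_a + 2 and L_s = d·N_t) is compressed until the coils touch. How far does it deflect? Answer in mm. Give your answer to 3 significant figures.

19.3 mm

N_t = 17; L_s = 3.1·17 = 52.7 mm
δ_solid = L₀ − L_s = 72 − 52.7 = 19.3 mm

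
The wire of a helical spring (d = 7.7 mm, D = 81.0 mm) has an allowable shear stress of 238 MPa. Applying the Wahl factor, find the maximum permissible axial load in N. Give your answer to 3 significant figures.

C = D/d = 81.0/7.7 = 10.5195
K_W = (4C−1)/(4C−4) + 0.615/C = 41.078/38.078 + 0.0585 = 1.1372
τ_max = K·8FD/(πd³) → F_max = τ_allow·πd³/(8DK)
F_max = 238·π·7.7³/(8·81.0·1.1372) = 3.4135e+05/736.94 = 463.2 N

463 N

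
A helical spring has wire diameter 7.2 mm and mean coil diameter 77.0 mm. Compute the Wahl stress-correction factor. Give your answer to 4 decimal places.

1.1349

C = D/d = 77.0/7.2 = 10.6944
K_W = (4C−1)/(4C−4) + 0.615/C = 41.778/38.778 + 0.0575 = 1.1349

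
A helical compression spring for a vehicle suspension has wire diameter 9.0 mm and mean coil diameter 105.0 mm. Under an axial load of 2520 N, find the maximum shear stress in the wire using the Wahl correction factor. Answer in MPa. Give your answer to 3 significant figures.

1040 MPa

Spring index C = D/d = 105.0/9.0 = 11.6667
K_W = (4C−1)/(4C−4) + 0.615/C = 45.667/42.667 + 0.0527 = 1.1230
τ₀ = 8FD/(πd³) = 8·2520·105.0/(π·9.0³) = 2.1168e+06/2290.2 = 924.28 MPa
τ_max = K·τ₀ = 1.1230 × 924.28 = 1038 MPa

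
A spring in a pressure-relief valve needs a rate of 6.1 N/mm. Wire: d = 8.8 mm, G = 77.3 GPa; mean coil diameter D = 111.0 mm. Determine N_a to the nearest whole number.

7

N_a = Gd⁴/(8D³k) = (77.3×10³ × 8.8⁴)/(8 × 111.0³ × 6.1)
    = 4.63565e+08 / 6.67404e+07 = 6.946 → 7 coils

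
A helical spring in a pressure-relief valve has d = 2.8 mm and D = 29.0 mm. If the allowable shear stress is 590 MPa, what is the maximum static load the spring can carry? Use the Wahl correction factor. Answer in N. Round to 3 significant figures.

C = D/d = 29.0/2.8 = 10.3571
K_W = (4C−1)/(4C−4) + 0.615/C = 40.429/37.429 + 0.0594 = 1.1395
τ_max = K·8FD/(πd³) → F_max = τ_allow·πd³/(8DK)
F_max = 590·π·2.8³/(8·29.0·1.1395) = 40689/264.37 = 153.91 N

154 N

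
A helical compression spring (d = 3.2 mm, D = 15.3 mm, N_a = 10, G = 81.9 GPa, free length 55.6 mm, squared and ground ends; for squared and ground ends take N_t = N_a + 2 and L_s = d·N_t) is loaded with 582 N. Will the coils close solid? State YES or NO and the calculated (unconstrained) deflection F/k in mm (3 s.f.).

k = Gd⁴/(8D³N_a) = (81.9×10³)(3.2⁴)/(8·15.3³·10) = 29.972 N/mm
N_t = 12; L_s = 3.2·12 = 38.4 mm; δ_solid = L₀ − L_s = 55.6 − 38.4 = 17.2 mm
δ = F/k = 582/29.972 = 19.418 mm
δ ≥ δ_solid → spring goes solid

YES, δ = 19.4 mm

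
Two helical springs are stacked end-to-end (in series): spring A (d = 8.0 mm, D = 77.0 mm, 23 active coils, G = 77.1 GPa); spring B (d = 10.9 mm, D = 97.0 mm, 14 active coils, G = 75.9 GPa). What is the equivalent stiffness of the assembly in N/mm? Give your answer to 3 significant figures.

2.77 N/mm

k_A = Gd⁴/(8D³N_a) = (77.1×10³)(8.0⁴)/(8·77.0³·23) = 3.7595 N/mm
k_B = Gd⁴/(8D³N_a) = (75.9×10³)(10.9⁴)/(8·97.0³·14) = 10.481 N/mm
Series: 1/k_eq = 1/3.7595 + 1/10.481 = 0.3614; k_eq = 2.767 N/mm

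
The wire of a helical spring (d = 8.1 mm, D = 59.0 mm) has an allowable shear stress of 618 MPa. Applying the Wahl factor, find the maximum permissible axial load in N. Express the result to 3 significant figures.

C = D/d = 59.0/8.1 = 7.2840
K_W = (4C−1)/(4C−4) + 0.615/C = 28.136/25.136 + 0.0844 = 1.2038
τ_max = K·8FD/(πd³) → F_max = τ_allow·πd³/(8DK)
F_max = 618·π·8.1³/(8·59.0·1.2038) = 1.0318e+06/568.19 = 1815.9 N

1820 N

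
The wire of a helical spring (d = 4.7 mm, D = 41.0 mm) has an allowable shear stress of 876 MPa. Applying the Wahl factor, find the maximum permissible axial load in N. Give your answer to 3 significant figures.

746 N

C = D/d = 41.0/4.7 = 8.7234
K_W = (4C−1)/(4C−4) + 0.615/C = 33.894/30.894 + 0.0705 = 1.1676
τ_max = K·8FD/(πd³) → F_max = τ_allow·πd³/(8DK)
F_max = 876·π·4.7³/(8·41.0·1.1676) = 2.8572e+05/382.98 = 746.07 N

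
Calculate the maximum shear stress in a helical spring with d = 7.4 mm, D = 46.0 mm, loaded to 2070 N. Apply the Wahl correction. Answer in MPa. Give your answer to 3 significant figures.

744 MPa

Spring index C = D/d = 46.0/7.4 = 6.2162
K_W = (4C−1)/(4C−4) + 0.615/C = 23.865/20.865 + 0.0989 = 1.2427
τ₀ = 8FD/(πd³) = 8·2070·46.0/(π·7.4³) = 761760/1273 = 598.37 MPa
τ_max = K·τ₀ = 1.2427 × 598.37 = 743.61 MPa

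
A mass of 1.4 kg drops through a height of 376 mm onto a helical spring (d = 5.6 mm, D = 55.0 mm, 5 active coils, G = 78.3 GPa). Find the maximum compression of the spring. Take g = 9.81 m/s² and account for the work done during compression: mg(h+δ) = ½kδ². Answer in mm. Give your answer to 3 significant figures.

31.1 mm

k = Gd⁴/(8D³N_a) = (78.3×10³)(5.6⁴)/(8·55.0³·5) = 11.571 N/mm
W = mg = 1.4 × 9.81 = 13.734 N
½kδ² − Wδ − Wh = 0 → δ = (W + √(W² + 2kWh))/k
δ = (13.734 + √(188.62 + 119504))/11.571 = (13.734 + 345.97)/11.571 = 31.087 mm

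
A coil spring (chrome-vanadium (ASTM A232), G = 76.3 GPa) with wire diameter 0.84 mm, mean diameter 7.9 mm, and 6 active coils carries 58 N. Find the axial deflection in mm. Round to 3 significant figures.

36.1 mm

k = Gd⁴/(8D³N_a) = (76.3×10³)(0.84⁴)/(8·7.9³·6) = 1.6052 N/mm
δ = F/k = 58 / 1.6052 = 36.133 mm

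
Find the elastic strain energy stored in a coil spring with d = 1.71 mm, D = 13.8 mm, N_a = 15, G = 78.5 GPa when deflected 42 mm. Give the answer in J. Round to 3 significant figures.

k = Gd⁴/(8D³N_a) = (78.5×10³)(1.71⁴)/(8·13.8³·15) = 2.1283 N/mm
U = ½kδ² = 0.5 × 2.1283 × 42² = 1877.2 N·mm = 1.8772 J

1.88 J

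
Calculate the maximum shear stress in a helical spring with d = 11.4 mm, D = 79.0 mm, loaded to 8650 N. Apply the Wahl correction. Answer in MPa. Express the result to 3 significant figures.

1430 MPa

Spring index C = D/d = 79.0/11.4 = 6.9298
K_W = (4C−1)/(4C−4) + 0.615/C = 26.719/23.719 + 0.0887 = 1.2152
τ₀ = 8FD/(πd³) = 8·8650·79.0/(π·11.4³) = 5.4668e+06/4654.4 = 1174.5 MPa
τ_max = K·τ₀ = 1.2152 × 1174.5 = 1427.3 MPa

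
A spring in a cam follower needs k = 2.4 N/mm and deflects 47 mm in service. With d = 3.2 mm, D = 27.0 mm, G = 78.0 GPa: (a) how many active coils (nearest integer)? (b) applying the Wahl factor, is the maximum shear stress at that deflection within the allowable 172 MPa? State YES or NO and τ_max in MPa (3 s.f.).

N_a = Gd⁴/(8D³k) = (78.0×10³)(3.2⁴)/(8·27.0³·2.4) = 21.64 → N_a = 22
Actual rate k = Gd⁴/(8D³·22) = 2.361 N/mm
Working load F = kδ = 2.361·47 = 110.97 N
C = 27.0/3.2 = 8.4375; K_W = (4C−1)/(4C−4)+0.615/C = 1.1737
τ_max = K_W·8FD/(πd³) = 1.1737·232.83 = 273.28 MPa
τ_max > 172 MPa → exceeds allowable

(a) 22 coils; (b) NO, τ_max = 273 MPa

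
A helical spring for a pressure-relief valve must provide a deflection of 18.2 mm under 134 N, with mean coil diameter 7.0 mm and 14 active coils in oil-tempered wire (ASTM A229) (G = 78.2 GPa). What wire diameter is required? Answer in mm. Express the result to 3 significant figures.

1.38 mm

Required rate k = F/δ = 134/18.2 = 7.3626 N/mm
d = (8D³N_a·k / G)^(1/4) = (8·7.0³·14·7.3626 / (78.2×10³))^0.25
  = (3.6169)^0.25 = 1.3791 mm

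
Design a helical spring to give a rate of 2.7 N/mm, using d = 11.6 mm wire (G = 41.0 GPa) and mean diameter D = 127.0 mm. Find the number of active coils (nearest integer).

17

N_a = Gd⁴/(8D³k) = (41.0×10³ × 11.6⁴)/(8 × 127.0³ × 2.7)
    = 7.42362e+08 / 4.42451e+07 = 16.78 → 17 coils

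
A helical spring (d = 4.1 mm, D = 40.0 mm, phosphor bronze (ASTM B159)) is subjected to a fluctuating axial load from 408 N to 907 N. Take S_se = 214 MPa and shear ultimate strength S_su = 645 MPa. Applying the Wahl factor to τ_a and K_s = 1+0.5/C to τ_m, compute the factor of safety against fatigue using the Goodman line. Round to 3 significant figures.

C = D/d = 40.0/4.1 = 9.7561; K_W = (4C−1)/(4C−4)+0.615/C = 1.1487; K_s = 1+0.5/C = 1.0513
F_a = (F_max−F_min)/2 = 249.5 N; F_m = (F_max+F_min)/2 = 657.5 N
τ_a = K_W·8F_aD/(πd³) = 1.1487 × 368.74 = 423.57 MPa
τ_m = K_s·8F_mD/(πd³) = 1.0513 × 971.73 = 1021.5 MPa
Goodman: 1/n_f = τ_a/S_se + τ_m/S_su = 423.57/214 + 1021.5/645 = 1.97929 + 1.58376 = 3.5631
n_f = 1/3.5631 = 0.2807

0.281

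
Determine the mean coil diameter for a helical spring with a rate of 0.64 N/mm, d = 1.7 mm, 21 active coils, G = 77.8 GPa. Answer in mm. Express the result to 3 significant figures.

18.2 mm

D = (Gd⁴/(8N_a·k))^(1/3) = (77.8×10³·1.7⁴/(8·21·0.64))^(1/3)
  = (6043.47)^(1/3) = 18.2150 mm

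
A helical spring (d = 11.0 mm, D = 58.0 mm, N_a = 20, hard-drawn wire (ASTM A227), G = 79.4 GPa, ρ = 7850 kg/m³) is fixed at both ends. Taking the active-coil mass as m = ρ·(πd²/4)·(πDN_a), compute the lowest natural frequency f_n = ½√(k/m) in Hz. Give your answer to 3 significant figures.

k = Gd⁴/(8D³N_a) = (79.4×10³)(11.0⁴)/(8·58.0³·20) = 37.238 N/mm = 37238 N/m
Wire length L = πDN_a = π·58.0·20 = 3644.2 mm
m = ρ·(πd²/4)·L = 7850 × 95.033×10⁻⁶ m² × 3.6442 m = 2.7186 kg
f_n = ½√(k/m) = 0.5·√(37238/2.7186) = 0.5·√(13697) = 58.518 Hz

58.5 Hz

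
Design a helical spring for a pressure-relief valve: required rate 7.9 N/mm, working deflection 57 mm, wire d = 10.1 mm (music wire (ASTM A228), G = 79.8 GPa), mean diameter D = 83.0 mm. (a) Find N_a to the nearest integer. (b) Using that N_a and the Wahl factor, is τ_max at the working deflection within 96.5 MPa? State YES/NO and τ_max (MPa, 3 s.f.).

(a) 23 coils; (b) NO, τ_max = 109 MPa

N_a = Gd⁴/(8D³k) = (79.8×10³)(10.1⁴)/(8·83.0³·7.9) = 22.98 → N_a = 23
Actual rate k = Gd⁴/(8D³·23) = 7.8929 N/mm
Working load F = kδ = 7.8929·57 = 449.89 N
C = 83.0/10.1 = 8.2178; K_W = (4C−1)/(4C−4)+0.615/C = 1.1787
τ_max = K_W·8FD/(πd³) = 1.1787·92.292 = 108.79 MPa
τ_max > 96.5 MPa → exceeds allowable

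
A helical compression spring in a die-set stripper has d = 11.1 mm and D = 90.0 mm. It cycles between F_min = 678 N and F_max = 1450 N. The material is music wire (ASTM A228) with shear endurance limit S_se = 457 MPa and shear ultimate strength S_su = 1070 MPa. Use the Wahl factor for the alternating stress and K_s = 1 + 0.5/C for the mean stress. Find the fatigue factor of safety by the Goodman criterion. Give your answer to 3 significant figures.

2.91

C = D/d = 90.0/11.1 = 8.1081; K_W = (4C−1)/(4C−4)+0.615/C = 1.1814; K_s = 1+0.5/C = 1.0617
F_a = (F_max−F_min)/2 = 386 N; F_m = (F_max+F_min)/2 = 1064 N
τ_a = K_W·8F_aD/(πd³) = 1.1814 × 64.685 = 76.416 MPa
τ_m = K_s·8F_mD/(πd³) = 1.0617 × 178.3 = 189.3 MPa
Goodman: 1/n_f = τ_a/S_se + τ_m/S_su = 76.416/457 + 189.3/1070 = 0.16721 + 0.17691 = 0.34413
n_f = 1/0.34413 = 2.906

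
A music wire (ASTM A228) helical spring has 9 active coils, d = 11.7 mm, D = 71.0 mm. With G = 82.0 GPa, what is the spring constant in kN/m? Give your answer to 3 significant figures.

k = Gd⁴/(8D³N_a) = (82.0×10³ × 11.7⁴) / (8 × 71.0³ × 9)
  = 1.53659e+09 / 2.57696e+07 = 59.628 N/mm

59.6 kN/m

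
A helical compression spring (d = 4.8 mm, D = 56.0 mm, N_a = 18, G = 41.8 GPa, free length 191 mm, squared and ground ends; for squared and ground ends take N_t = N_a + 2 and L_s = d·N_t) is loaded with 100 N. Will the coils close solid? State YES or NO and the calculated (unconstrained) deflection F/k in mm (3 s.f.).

k = Gd⁴/(8D³N_a) = (41.8×10³)(4.8⁴)/(8·56.0³·18) = 0.87743 N/mm
N_t = 20; L_s = 4.8·20 = 96 mm; δ_solid = L₀ − L_s = 191 − 96 = 95 mm
δ = F/k = 100/0.87743 = 113.97 mm
δ ≥ δ_solid → spring goes solid

YES, δ = 114 mm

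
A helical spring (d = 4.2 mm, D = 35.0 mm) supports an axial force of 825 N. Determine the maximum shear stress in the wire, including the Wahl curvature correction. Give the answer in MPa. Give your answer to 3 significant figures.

1170 MPa

Spring index C = D/d = 35.0/4.2 = 8.3333
K_W = (4C−1)/(4C−4) + 0.615/C = 32.333/29.333 + 0.0738 = 1.1761
τ₀ = 8FD/(πd³) = 8·825·35.0/(π·4.2³) = 231000/232.75 = 992.46 MPa
τ_max = K·τ₀ = 1.1761 × 992.46 = 1167.2 MPa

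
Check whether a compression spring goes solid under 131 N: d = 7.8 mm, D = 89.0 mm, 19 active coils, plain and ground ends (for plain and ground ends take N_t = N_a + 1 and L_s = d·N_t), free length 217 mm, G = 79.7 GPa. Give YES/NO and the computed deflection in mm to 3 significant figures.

NO, δ = 47.6 mm

k = Gd⁴/(8D³N_a) = (79.7×10³)(7.8⁴)/(8·89.0³·19) = 2.7531 N/mm
N_t = 20; L_s = 7.8·20 = 156 mm; δ_solid = L₀ − L_s = 217 − 156 = 61 mm
δ = F/k = 131/2.7531 = 47.583 mm
δ < δ_solid → spring does not go solid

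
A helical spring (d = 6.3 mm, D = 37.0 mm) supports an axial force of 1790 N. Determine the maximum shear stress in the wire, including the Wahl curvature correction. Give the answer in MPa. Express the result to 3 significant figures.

849 MPa

Spring index C = D/d = 37.0/6.3 = 5.8730
K_W = (4C−1)/(4C−4) + 0.615/C = 22.492/19.492 + 0.1047 = 1.2586
τ₀ = 8FD/(πd³) = 8·1790·37.0/(π·6.3³) = 529840/785.55 = 674.49 MPa
τ_max = K·τ₀ = 1.2586 × 674.49 = 848.93 MPa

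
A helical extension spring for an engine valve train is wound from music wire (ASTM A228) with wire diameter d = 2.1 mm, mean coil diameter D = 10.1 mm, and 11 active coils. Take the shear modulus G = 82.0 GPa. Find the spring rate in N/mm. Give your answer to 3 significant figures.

k = Gd⁴/(8D³N_a) = (82.0×10³ × 2.1⁴) / (8 × 10.1³ × 11)
  = 1.59474e+06 / 90666.5 = 17.589 N/mm

17.6 N/mm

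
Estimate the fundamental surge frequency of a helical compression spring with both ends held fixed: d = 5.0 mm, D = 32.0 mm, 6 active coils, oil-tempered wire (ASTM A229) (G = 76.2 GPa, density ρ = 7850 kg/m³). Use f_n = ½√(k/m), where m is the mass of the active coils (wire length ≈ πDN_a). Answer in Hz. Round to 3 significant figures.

k = Gd⁴/(8D³N_a) = (76.2×10³)(5.0⁴)/(8·32.0³·6) = 30.279 N/mm = 30279 N/m
Wire length L = πDN_a = π·32.0·6 = 603.19 mm
m = ρ·(πd²/4)·L = 7850 × 19.635×10⁻⁶ m² × 0.60319 m = 0.092972 kg
f_n = ½√(k/m) = 0.5·√(30279/0.092972) = 0.5·√(3.2568e+05) = 285.34 Hz

285 Hz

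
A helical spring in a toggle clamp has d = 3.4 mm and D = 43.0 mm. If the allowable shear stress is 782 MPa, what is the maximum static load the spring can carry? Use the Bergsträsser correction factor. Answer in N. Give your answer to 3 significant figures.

C = D/d = 43.0/3.4 = 12.6471
K_B = (4C+2)/(4C−3) = 52.588/47.588 = 1.1051
τ_max = K·8FD/(πd³) → F_max = τ_allow·πd³/(8DK)
F_max = 782·π·3.4³/(8·43.0·1.1051) = 96559/380.14 = 254.01 N

254 N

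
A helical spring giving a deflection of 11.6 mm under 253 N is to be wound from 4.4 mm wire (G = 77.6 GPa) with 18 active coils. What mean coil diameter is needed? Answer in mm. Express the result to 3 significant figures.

Required rate k = F/δ = 253/11.6 = 21.81 N/mm
D = (Gd⁴/(8N_a·k))^(1/3) = (77.6×10³·4.4⁴/(8·18·21.81))^(1/3)
  = (9260.78)^(1/3) = 20.9998 mm

21.0 mm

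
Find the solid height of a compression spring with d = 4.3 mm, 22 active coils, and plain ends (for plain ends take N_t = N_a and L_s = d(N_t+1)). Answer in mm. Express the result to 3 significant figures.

plain ends: N_t = N_a = 22
L_s = d·(N_t+1) = 4.3 × 23 = 98.9 mm

98.9 mm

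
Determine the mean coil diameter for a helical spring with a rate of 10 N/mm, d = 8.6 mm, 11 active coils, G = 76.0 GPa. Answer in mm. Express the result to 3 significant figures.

D = (Gd⁴/(8N_a·k))^(1/3) = (76.0×10³·8.6⁴/(8·11·10))^(1/3)
  = (472416)^(1/3) = 77.8828 mm

77.9 mm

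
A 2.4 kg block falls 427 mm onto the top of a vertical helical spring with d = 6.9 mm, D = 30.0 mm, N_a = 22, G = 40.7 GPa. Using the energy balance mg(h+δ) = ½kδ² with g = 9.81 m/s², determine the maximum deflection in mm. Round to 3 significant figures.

33.4 mm

k = Gd⁴/(8D³N_a) = (40.7×10³)(6.9⁴)/(8·30.0³·22) = 19.414 N/mm
W = mg = 2.4 × 9.81 = 23.544 N
½kδ² − Wδ − Wh = 0 → δ = (W + √(W² + 2kWh))/k
δ = (23.544 + √(554.32 + 390348))/19.414 = (23.544 + 625.22)/19.414 = 33.417 mm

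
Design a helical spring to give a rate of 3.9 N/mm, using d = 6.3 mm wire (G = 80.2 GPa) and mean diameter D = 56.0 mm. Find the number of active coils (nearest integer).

23

N_a = Gd⁴/(8D³k) = (80.2×10³ × 6.3⁴)/(8 × 56.0³ × 3.9)
    = 1.26339e+08 / 5.47922e+06 = 23.06 → 23 coils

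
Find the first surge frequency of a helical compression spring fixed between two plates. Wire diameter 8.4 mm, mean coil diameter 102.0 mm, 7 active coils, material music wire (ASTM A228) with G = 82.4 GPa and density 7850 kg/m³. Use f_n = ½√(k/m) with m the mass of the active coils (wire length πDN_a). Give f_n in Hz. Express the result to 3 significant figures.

42.1 Hz

k = Gd⁴/(8D³N_a) = (82.4×10³)(8.4⁴)/(8·102.0³·7) = 6.9033 N/mm = 6903.3 N/m
Wire length L = πDN_a = π·102.0·7 = 2243.1 mm
m = ρ·(πd²/4)·L = 7850 × 55.418×10⁻⁶ m² × 2.2431 m = 0.97581 kg
f_n = ½√(k/m) = 0.5·√(6903.3/0.97581) = 0.5·√(7074.4) = 42.055 Hz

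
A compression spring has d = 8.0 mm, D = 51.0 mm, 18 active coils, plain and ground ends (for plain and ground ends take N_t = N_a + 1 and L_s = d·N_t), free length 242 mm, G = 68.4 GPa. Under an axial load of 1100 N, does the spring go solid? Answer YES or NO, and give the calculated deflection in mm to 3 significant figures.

NO, δ = 75.0 mm

k = Gd⁴/(8D³N_a) = (68.4×10³)(8.0⁴)/(8·51.0³·18) = 14.667 N/mm
N_t = 19; L_s = 8.0·19 = 152 mm; δ_solid = L₀ − L_s = 242 − 152 = 90 mm
δ = F/k = 1100/14.667 = 74.998 mm
δ < δ_solid → spring does not go solid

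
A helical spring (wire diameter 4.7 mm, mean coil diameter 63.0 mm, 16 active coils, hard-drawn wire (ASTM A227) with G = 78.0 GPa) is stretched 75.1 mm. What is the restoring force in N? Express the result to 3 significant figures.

89.3 N

k = Gd⁴/(8D³N_a) = (78.0×10³)(4.7⁴)/(8·63.0³·16) = 1.1892 N/mm
F = k·δ = 1.1892 × 75.1 = 89.309 N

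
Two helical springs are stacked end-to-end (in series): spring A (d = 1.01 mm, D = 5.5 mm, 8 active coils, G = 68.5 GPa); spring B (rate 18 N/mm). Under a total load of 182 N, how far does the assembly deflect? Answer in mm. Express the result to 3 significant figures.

37.3 mm

k_A = Gd⁴/(8D³N_a) = (68.5×10³)(1.01⁴)/(8·5.5³·8) = 6.6943 N/mm
Series: 1/k_eq = 1/6.6943 + 1/18 = 0.20494; k_eq = 4.8796 N/mm
δ = F/k_eq = 182/4.8796 = 37.298 mm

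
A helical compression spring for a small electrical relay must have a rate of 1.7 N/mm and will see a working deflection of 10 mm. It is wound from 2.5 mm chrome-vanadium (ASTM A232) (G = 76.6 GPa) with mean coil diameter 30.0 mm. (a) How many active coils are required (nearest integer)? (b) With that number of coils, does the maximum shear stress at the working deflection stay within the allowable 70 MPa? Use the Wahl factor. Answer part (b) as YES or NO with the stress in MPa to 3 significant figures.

N_a = Gd⁴/(8D³k) = (76.6×10³)(2.5⁴)/(8·30.0³·1.7) = 8.149 → N_a = 8
Actual rate k = Gd⁴/(8D³·8) = 1.7316 N/mm
Working load F = kδ = 1.7316·10 = 17.316 N
C = 30.0/2.5 = 12.0000; K_W = (4C−1)/(4C−4)+0.615/C = 1.1194
τ_max = K_W·8FD/(πd³) = 1.1194·84.662 = 94.773 MPa
τ_max > 70 MPa → exceeds allowable

(a) 8 coils; (b) NO, τ_max = 94.8 MPa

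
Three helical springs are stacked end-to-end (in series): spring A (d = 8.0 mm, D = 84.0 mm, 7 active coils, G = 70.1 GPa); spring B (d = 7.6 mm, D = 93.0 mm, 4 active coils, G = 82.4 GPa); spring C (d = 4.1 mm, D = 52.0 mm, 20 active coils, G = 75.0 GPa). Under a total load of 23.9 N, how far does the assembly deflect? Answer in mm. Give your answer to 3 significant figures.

k_A = Gd⁴/(8D³N_a) = (70.1×10³)(8.0⁴)/(8·84.0³·7) = 8.6507 N/mm
k_B = Gd⁴/(8D³N_a) = (82.4×10³)(7.6⁴)/(8·93.0³·4) = 10.68 N/mm
k_C = Gd⁴/(8D³N_a) = (75.0×10³)(4.1⁴)/(8·52.0³·20) = 0.94203 N/mm
Series: 1/k_eq = 1/8.6507 + 1/10.68 + 1/0.94203 = 1.2708; k_eq = 0.78693 N/mm
δ = F/k_eq = 23.9/0.78693 = 30.371 mm

30.4 mm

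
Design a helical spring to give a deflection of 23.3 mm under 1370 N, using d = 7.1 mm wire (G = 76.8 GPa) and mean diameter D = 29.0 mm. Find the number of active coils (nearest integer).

17

Required rate k = F/δ = 1370/23.3 = 58.798 N/mm
N_a = Gd⁴/(8D³k) = (76.8×10³ × 7.1⁴)/(8 × 29.0³ × 58.798)
    = 1.95162e+08 / 1.14723e+07 = 17.01 → 17 coils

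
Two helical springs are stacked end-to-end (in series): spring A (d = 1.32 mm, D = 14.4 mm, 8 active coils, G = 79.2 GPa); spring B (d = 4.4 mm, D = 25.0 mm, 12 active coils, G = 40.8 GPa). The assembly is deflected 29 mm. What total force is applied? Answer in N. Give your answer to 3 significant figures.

k_A = Gd⁴/(8D³N_a) = (79.2×10³)(1.32⁴)/(8·14.4³·8) = 1.2582 N/mm
k_B = Gd⁴/(8D³N_a) = (40.8×10³)(4.4⁴)/(8·25.0³·12) = 10.195 N/mm
Series: 1/k_eq = 1/1.2582 + 1/10.195 = 0.89287; k_eq = 1.12 N/mm
F = k_eq·δ = 1.12·29 = 32.48 N

32.5 N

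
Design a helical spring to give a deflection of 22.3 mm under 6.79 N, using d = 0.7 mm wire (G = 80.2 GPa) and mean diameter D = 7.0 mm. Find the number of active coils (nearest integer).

23

Required rate k = F/δ = 6.79/22.3 = 0.30448 N/mm
N_a = Gd⁴/(8D³k) = (80.2×10³ × 0.7⁴)/(8 × 7.0³ × 0.30448)
    = 19256 / 835.505 = 23.05 → 23 coils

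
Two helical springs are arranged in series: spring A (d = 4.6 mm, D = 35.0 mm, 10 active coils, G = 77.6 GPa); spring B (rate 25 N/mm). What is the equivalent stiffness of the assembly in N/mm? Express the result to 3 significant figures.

k_A = Gd⁴/(8D³N_a) = (77.6×10³)(4.6⁴)/(8·35.0³·10) = 10.13 N/mm
Series: 1/k_eq = 1/10.13 + 1/25 = 0.13872; k_eq = 7.2088 N/mm

7.21 N/mm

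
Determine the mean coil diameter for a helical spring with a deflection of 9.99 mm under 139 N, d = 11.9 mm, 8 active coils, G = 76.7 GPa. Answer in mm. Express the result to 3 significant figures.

Required rate k = F/δ = 139/9.99 = 13.914 N/mm
D = (Gd⁴/(8N_a·k))^(1/3) = (76.7×10³·11.9⁴/(8·8·13.914))^(1/3)
  = (1.72724e+06)^(1/3) = 119.9825 mm

120 mm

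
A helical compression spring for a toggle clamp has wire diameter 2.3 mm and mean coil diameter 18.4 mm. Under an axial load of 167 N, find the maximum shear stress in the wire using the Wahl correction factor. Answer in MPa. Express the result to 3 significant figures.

Spring index C = D/d = 18.4/2.3 = 8.0000
K_W = (4C−1)/(4C−4) + 0.615/C = 31.000/28.000 + 0.0769 = 1.1840
τ₀ = 8FD/(πd³) = 8·167·18.4/(π·2.3³) = 24582.4/38.224 = 643.12 MPa
τ_max = K·τ₀ = 1.1840 × 643.12 = 761.46 MPa

761 MPa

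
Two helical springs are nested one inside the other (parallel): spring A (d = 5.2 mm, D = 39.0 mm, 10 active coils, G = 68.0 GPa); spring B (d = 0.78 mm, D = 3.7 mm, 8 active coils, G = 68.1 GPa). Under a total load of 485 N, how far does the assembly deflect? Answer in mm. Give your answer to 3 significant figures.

k_A = Gd⁴/(8D³N_a) = (68.0×10³)(5.2⁴)/(8·39.0³·10) = 10.477 N/mm
k_B = Gd⁴/(8D³N_a) = (68.1×10³)(0.78⁴)/(8·3.7³·8) = 7.7757 N/mm
Parallel: k_eq = 10.477 + 7.7757 = 18.253 N/mm
δ = F/k_eq = 485/18.253 = 26.571 mm

26.6 mm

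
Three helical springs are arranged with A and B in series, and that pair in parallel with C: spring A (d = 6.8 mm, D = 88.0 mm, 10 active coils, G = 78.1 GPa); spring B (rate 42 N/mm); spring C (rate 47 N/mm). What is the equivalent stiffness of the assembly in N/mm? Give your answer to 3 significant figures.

49.9 N/mm

k_A = Gd⁴/(8D³N_a) = (78.1×10³)(6.8⁴)/(8·88.0³·10) = 3.063 N/mm
Springs A,B series: k_AB = 1/(1/3.063+1/42) = 2.8548 N/mm; parallel with C: k_eq = 2.8548+47 = 49.855 N/mm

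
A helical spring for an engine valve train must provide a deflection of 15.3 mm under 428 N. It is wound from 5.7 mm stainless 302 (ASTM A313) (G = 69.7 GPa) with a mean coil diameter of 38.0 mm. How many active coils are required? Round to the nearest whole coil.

6

Required rate k = F/δ = 428/15.3 = 27.974 N/mm
N_a = Gd⁴/(8D³k) = (69.7×10³ × 5.7⁴)/(8 × 38.0³ × 27.974)
    = 7.35753e+07 / 1.22799e+07 = 5.992 → 6 coils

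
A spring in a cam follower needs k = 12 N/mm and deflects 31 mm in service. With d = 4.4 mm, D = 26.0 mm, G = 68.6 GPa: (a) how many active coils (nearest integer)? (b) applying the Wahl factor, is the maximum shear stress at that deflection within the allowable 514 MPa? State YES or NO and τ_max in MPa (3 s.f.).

(a) 15 coils; (b) YES, τ_max = 369 MPa

N_a = Gd⁴/(8D³k) = (68.6×10³)(4.4⁴)/(8·26.0³·12) = 15.24 → N_a = 15
Actual rate k = Gd⁴/(8D³·15) = 12.191 N/mm
Working load F = kδ = 12.191·31 = 377.92 N
C = 26.0/4.4 = 5.9091; K_W = (4C−1)/(4C−4)+0.615/C = 1.2569
τ_max = K_W·8FD/(πd³) = 1.2569·293.73 = 369.18 MPa
τ_max ≤ 514 MPa → acceptable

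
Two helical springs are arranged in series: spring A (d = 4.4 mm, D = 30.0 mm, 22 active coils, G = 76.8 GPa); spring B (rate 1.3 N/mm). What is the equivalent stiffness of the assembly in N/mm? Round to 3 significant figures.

1.07 N/mm

k_A = Gd⁴/(8D³N_a) = (76.8×10³)(4.4⁴)/(8·30.0³·22) = 6.0575 N/mm
Series: 1/k_eq = 1/6.0575 + 1/1.3 = 0.93431; k_eq = 1.0703 N/mm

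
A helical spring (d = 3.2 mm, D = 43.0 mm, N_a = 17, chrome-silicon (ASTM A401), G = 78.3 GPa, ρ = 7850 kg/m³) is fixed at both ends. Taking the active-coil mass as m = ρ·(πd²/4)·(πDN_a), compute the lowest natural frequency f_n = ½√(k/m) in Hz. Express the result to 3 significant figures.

36.2 Hz

k = Gd⁴/(8D³N_a) = (78.3×10³)(3.2⁴)/(8·43.0³·17) = 0.75931 N/mm = 759.31 N/m
Wire length L = πDN_a = π·43.0·17 = 2296.5 mm
m = ρ·(πd²/4)·L = 7850 × 8.0425×10⁻⁶ m² × 2.2965 m = 0.14499 kg
f_n = ½√(k/m) = 0.5·√(759.31/0.14499) = 0.5·√(5237.1) = 36.184 Hz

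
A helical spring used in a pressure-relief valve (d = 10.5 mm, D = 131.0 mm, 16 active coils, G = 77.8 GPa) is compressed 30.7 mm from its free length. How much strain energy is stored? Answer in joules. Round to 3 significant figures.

k = Gd⁴/(8D³N_a) = (77.8×10³)(10.5⁴)/(8·131.0³·16) = 3.2863 N/mm
U = ½kδ² = 0.5 × 3.2863 × 30.7² = 1548.7 N·mm = 1.5487 J

1.55 J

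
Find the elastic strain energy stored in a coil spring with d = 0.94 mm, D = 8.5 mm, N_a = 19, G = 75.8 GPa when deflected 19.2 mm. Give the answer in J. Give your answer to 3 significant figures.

k = Gd⁴/(8D³N_a) = (75.8×10³)(0.94⁴)/(8·8.5³·19) = 0.63399 N/mm
U = ½kδ² = 0.5 × 0.63399 × 19.2² = 116.86 N·mm = 0.11686 J

0.117 J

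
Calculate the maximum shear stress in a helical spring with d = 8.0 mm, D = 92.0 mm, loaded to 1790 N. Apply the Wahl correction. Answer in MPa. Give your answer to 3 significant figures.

Spring index C = D/d = 92.0/8.0 = 11.5000
K_W = (4C−1)/(4C−4) + 0.615/C = 45.000/42.000 + 0.0535 = 1.1249
τ₀ = 8FD/(πd³) = 8·1790·92.0/(π·8.0³) = 1.31744e+06/1608.5 = 819.05 MPa
τ_max = K·τ₀ = 1.1249 × 819.05 = 921.36 MPa

921 MPa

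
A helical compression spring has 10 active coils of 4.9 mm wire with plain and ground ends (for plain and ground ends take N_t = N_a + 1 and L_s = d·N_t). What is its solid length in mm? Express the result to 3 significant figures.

53.9 mm

plain and ground ends: N_t = N_a + 1 = 10 + 1 = 11
L_s = d·N_t = 4.9 × 11 = 53.9 mm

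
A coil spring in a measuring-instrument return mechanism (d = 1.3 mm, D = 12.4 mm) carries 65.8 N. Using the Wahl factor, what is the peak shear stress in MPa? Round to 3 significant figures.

Spring index C = D/d = 12.4/1.3 = 9.5385
K_W = (4C−1)/(4C−4) + 0.615/C = 37.154/34.154 + 0.0645 = 1.1523
τ₀ = 8FD/(πd³) = 8·65.8·12.4/(π·1.3³) = 6527.36/6.9021 = 945.71 MPa
τ_max = K·τ₀ = 1.1523 × 945.71 = 1089.8 MPa

1090 MPa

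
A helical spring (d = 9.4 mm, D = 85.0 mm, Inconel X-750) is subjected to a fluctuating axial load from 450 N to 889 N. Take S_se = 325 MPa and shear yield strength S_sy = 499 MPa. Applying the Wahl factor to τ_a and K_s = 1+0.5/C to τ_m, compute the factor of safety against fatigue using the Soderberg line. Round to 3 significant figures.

1.74

C = D/d = 85.0/9.4 = 9.0426; K_W = (4C−1)/(4C−4)+0.615/C = 1.1613; K_s = 1+0.5/C = 1.0553
F_a = (F_max−F_min)/2 = 219.5 N; F_m = (F_max+F_min)/2 = 669.5 N
τ_a = K_W·8F_aD/(πd³) = 1.1613 × 57.202 = 66.427 MPa
τ_m = K_s·8F_mD/(πd³) = 1.0553 × 174.47 = 184.12 MPa
Soderberg: 1/n_f = τ_a/S_se + τ_m/S_sy = 66.427/325 + 184.12/499 = 0.20439 + 0.36898 = 0.57337
n_f = 1/0.57337 = 1.744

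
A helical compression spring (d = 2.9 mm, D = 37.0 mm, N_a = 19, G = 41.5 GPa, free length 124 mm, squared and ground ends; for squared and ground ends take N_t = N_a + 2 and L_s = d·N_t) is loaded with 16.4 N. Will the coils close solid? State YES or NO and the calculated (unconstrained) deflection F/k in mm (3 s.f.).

k = Gd⁴/(8D³N_a) = (41.5×10³)(2.9⁴)/(8·37.0³·19) = 0.38123 N/mm
N_t = 21; L_s = 2.9·21 = 60.9 mm; δ_solid = L₀ − L_s = 124 − 60.9 = 63.1 mm
δ = F/k = 16.4/0.38123 = 43.018 mm
δ < δ_solid → spring does not go solid

NO, δ = 43.0 mm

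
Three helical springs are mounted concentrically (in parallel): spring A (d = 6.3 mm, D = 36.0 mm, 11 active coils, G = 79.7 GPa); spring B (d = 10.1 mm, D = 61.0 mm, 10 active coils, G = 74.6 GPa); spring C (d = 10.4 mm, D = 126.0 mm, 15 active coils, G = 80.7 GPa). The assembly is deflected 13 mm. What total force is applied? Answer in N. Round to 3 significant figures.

1000 N

k_A = Gd⁴/(8D³N_a) = (79.7×10³)(6.3⁴)/(8·36.0³·11) = 30.579 N/mm
k_B = Gd⁴/(8D³N_a) = (74.6×10³)(10.1⁴)/(8·61.0³·10) = 42.751 N/mm
k_C = Gd⁴/(8D³N_a) = (80.7×10³)(10.4⁴)/(8·126.0³·15) = 3.9329 N/mm
Parallel: k_eq = 30.579 + 42.751 + 3.9329 = 77.263 N/mm
F = k_eq·δ = 77.263·13 = 1004.4 N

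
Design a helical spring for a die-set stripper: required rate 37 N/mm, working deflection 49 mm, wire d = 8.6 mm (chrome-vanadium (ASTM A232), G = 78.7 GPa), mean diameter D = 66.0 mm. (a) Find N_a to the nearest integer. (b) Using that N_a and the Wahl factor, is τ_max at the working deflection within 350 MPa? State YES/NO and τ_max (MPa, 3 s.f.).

(a) 5 coils; (b) NO, τ_max = 578 MPa

N_a = Gd⁴/(8D³k) = (78.7×10³)(8.6⁴)/(8·66.0³·37) = 5.059 → N_a = 5
Actual rate k = Gd⁴/(8D³·5) = 37.435 N/mm
Working load F = kδ = 37.435·49 = 1834.3 N
C = 66.0/8.6 = 7.6744; K_W = (4C−1)/(4C−4)+0.615/C = 1.1925
τ_max = K_W·8FD/(πd³) = 1.1925·484.69 = 577.99 MPa
τ_max > 350 MPa → exceeds allowable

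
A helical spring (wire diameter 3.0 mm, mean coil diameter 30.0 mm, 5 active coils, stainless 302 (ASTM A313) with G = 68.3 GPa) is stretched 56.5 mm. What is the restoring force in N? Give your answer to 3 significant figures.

k = Gd⁴/(8D³N_a) = (68.3×10³)(3.0⁴)/(8·30.0³·5) = 5.1225 N/mm
F = k·δ = 5.1225 × 56.5 = 289.42 N

289 N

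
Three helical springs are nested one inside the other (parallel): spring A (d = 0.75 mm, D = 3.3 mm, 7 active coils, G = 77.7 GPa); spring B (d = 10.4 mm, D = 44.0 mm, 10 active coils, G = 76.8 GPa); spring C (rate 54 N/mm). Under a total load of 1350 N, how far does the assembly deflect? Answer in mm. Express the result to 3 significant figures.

k_A = Gd⁴/(8D³N_a) = (77.7×10³)(0.75⁴)/(8·3.3³·7) = 12.216 N/mm
k_B = Gd⁴/(8D³N_a) = (76.8×10³)(10.4⁴)/(8·44.0³·10) = 131.84 N/mm
Parallel: k_eq = 12.216 + 131.84 + 54 = 198.06 N/mm
δ = F/k_eq = 1350/198.06 = 6.8163 mm

6.82 mm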